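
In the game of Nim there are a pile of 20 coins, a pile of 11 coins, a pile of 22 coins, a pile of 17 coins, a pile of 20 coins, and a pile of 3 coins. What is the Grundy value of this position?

Nim-sum: 20 ⊕ 11 ⊕ 22 ⊕ 17 ⊕ 20 ⊕ 3 = 15.

15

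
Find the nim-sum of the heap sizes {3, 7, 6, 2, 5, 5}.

0

Write each in binary and XOR column by column:
  011  (3)
  111  (7)
  110  (6)
  010  (2)
  101  (5)
  101  (5)
  ---
  000  (0)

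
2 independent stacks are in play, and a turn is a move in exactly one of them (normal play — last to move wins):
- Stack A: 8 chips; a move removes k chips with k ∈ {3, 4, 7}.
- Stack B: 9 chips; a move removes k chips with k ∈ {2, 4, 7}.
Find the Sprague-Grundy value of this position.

For stack A, compute g(0), g(1), … with moves {3, 4, 7}:
g(0) = mex{} = 0
g(1) = mex{} = 0
g(2) = mex{} = 0
g(3) = mex{0} = 1
g(4) = mex{0} = 1
g(5) = mex{0} = 1
g(6) = mex{0,1} = 2
g(7) = mex{0,1} = 2
g(8) = mex{0,1} = 2
So g(8) = 2.
Build the Grundy sequence for stack B with g(k) = mex{g(k−s) : s ∈ {2, 4, 7}, s ≤ k}:
g(0) = mex{} = 0
g(1) = mex{} = 0
g(2) = mex{0} = 1
g(3) = mex{0} = 1
g(4) = mex{0,1} = 2
g(5) = mex{0,1} = 2
g(6) = mex{1,2} = 0
g(7) = mex{0,1,2} = 3
g(8) = mex{0,2} = 1
g(9) = mex{1,2,3} = 0
So g(9) = 0.
The value of a disjunctive sum is the nim-sum of the parts.
Combined value = 2 ⊕ 0 = 2.

2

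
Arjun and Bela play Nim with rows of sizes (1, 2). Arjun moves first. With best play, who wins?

Arjun wins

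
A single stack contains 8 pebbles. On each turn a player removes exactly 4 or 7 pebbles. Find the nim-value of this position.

2

Compute g(0), g(1), … for moves {4, 7}:
k:     0  1  2  3  4  5  6  7  8
g(k):  0  0  0  0  1  1  1  1  2
So g(8) = 2.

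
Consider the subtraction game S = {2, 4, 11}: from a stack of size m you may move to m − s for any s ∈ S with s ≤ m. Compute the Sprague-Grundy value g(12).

3

Grundy values for subtraction set {2, 4, 11}:
g(0) = mex{} = 0
g(1) = mex{} = 0
g(2) = mex{0} = 1
g(3) = mex{0} = 1
g(4) = mex{0,1} = 2
g(5) = mex{0,1} = 2
g(6) = mex{1,2} = 0
g(7) = mex{1,2} = 0
g(8) = mex{0,2} = 1
g(9) = mex{0,2} = 1
g(10) = mex{0,1} = 2
g(11) = mex{0,1} = 2
g(12) = mex{0,1,2} = 3
So g(12) = 3.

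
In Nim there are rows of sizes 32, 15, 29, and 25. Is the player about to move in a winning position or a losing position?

Winning position

Nim-sum: 32 ⊕ 15 ⊕ 29 ⊕ 25 = 43.
The nim-sum is 43 ≠ 0, so this is an N-position: the player to move can win.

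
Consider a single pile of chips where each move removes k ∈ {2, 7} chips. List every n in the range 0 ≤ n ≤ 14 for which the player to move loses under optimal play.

0, 1, 4, 5, 9, 10, 13, 14

Grundy values for subtraction set {2, 7}:
k:     0  1  2  3  4  5  6  7  8  9 10 11 12 13 14
g(k):  0  0  1  1  0  0  1  1  2  0  0  1  1  0  0
The P-positions (g = 0) in 0..14 are 0, 1, 4, 5, 9, 10, 13, 14.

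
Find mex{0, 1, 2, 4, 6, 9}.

The values 0, 1, 2 are all present; 3 is the first non-negative integer missing from the set.

3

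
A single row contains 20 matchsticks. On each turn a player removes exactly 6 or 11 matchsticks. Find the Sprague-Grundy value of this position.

Build the Grundy sequence with g(k) = mex{g(k−s) : s ∈ {6, 11}, s ≤ k}:
k:     0  1  2  3  4  5  6  7  8  9 10 11 12 13 14 15 16 17 18 19 20
g(k):  0  0  0  0  0  0  1  1  1  1  1  1  2  2  2  2  2  0  0  0  0
So g(20) = 0.

0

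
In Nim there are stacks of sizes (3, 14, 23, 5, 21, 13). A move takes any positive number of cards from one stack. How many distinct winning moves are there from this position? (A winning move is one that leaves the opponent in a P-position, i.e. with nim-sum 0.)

5

Write each in binary and XOR column by column:
  00011  (3)
  01110  (14)
  10111  (23)
  00101  (5)
  10101  (21)
  01101  (13)
  -----
  00111  (7)
The overall nim-sum is X = 7. A stack of size p has a winning move iff p XOR X < p (reduce it to p XOR X).
  3: 3 XOR 7 = 4 ≥ 3 — no move.
  14: 14 XOR 7 = 9 < 14 — winning move (to 9).
  23: 23 XOR 7 = 16 < 23 — winning move (to 16).
  5: 5 XOR 7 = 2 < 5 — winning move (to 2).
  21: 21 XOR 7 = 18 < 21 — winning move (to 18).
  13: 13 XOR 7 = 10 < 13 — winning move (to 10).
That gives 5 winning moves.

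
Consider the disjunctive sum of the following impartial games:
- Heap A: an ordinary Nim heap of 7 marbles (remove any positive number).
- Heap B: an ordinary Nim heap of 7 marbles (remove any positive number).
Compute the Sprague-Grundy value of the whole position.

Heap A is a plain Nim heap of size 7, so its Grundy value is 7.
Heap B is a plain Nim heap of size 7, so its Grundy value is 7.
The value of a disjunctive sum is the nim-sum of the parts.
Combined value = 7 ⊕ 7 = 0.

0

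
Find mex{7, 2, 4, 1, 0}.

The values 0, 1, 2 are all present; 3 is the first non-negative integer missing from the set.

3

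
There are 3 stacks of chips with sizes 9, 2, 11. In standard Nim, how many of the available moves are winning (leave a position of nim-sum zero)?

0

Write each in binary and XOR column by column:
  1001  (9)
  0010  (2)
  1011  (11)
  ----
  0000  (0)
The nim-sum is already 0, so every move leaves a nonzero nim-sum — there are no winning moves.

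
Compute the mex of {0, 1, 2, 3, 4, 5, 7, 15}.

6

The values 0, 1, 2, 3, 4, 5 are all present; 6 is the first non-negative integer missing from the set.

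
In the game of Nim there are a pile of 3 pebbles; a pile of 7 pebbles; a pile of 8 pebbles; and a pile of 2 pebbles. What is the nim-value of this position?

14

Write each in binary and XOR column by column:
  0011  (3)
  0111  (7)
  1000  (8)
  0010  (2)
  ----
  1110  (14)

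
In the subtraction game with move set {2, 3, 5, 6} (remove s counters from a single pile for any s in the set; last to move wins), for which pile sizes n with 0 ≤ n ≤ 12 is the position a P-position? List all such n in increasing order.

0, 1, 8, 9

Grundy values for subtraction set {2, 3, 5, 6}:
k:     0  1  2  3  4  5  6  7  8  9 10 11 12
g(k):  0  0  1  1  2  2  3  3  0  0  1  1  2
The P-positions (g = 0) in 0..12 are 0, 1, 8, 9.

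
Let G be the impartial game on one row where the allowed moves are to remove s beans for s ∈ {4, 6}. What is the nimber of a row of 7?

1

Build the Grundy sequence with g(k) = mex{g(k−s) : s ∈ {4, 6}, s ≤ k}:
k:     0  1  2  3  4  5  6  7
g(k):  0  0  0  0  1  1  1  1
So g(7) = 1.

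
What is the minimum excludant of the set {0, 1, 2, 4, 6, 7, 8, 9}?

The values 0, 1, 2 are all present; 3 is the first non-negative integer missing from the set.

3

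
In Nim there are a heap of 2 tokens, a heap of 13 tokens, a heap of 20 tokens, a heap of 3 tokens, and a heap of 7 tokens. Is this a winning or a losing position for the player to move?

Compute the nim-sum pairwise:
2 ^ 13 = 15
15 ^ 20 = 27
27 ^ 3 = 24
24 ^ 7 = 31
The nim-sum is 31 ≠ 0, so this is an N-position: the player to move can win.

Winning position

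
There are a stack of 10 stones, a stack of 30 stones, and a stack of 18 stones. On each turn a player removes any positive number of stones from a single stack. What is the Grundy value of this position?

6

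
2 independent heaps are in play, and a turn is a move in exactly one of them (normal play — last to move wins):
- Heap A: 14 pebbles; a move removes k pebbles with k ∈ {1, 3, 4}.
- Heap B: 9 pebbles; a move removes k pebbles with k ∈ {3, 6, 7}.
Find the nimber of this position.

3

For heap A, compute g(0), g(1), … with moves {1, 3, 4}:
k:     0  1  2  3  4  5  6  7  8  9 10 11 12 13 14
g(k):  0  1  0  1  2  3  2  0  1  0  1  2  3  2  0
So g(14) = 0.
Grundy values for heap B (subtraction set {3, 6, 7}):
g(0) = mex{} = 0
g(1) = mex{} = 0
g(2) = mex{} = 0
g(3) = mex{0} = 1
g(4) = mex{0} = 1
g(5) = mex{0} = 1
g(6) = mex{0,1} = 2
g(7) = mex{0,1} = 2
g(8) = mex{0,1} = 2
g(9) = mex{0,1,2} = 3
So g(9) = 3.
The value of a disjunctive sum is the nim-sum of the parts.
Combined value = 0 XOR 3 = 3.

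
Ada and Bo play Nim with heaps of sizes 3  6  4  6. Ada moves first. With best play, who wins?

Nim-sum: 3 ^ 6 ^ 4 ^ 6 = 7.
The nim-sum is 7 ≠ 0, so this is an N-position: the player to move can win; Ada has a winning move.

Ada wins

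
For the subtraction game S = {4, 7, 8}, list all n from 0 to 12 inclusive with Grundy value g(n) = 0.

Compute g(0), g(1), … for moves {4, 7, 8}:
g(0) = mex{} = 0
g(1) = mex{} = 0
g(2) = mex{} = 0
g(3) = mex{} = 0
g(4) = mex{0} = 1
g(5) = mex{0} = 1
g(6) = mex{0} = 1
g(7) = mex{0} = 1
g(8) = mex{0,1} = 2
g(9) = mex{0,1} = 2
g(10) = mex{0,1} = 2
g(11) = mex{0,1} = 2
g(12) = mex{1,2} = 0
The P-positions (g = 0) in 0..12 are 0, 1, 2, 3, 12.

0, 1, 2, 3, 12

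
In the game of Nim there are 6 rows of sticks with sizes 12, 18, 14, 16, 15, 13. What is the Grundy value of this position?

Nim-sum: 12 XOR 18 XOR 14 XOR 16 XOR 15 XOR 13 = 2.

2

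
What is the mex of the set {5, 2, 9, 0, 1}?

3

The values 0, 1, 2 are all present; 3 is the first non-negative integer missing from the set.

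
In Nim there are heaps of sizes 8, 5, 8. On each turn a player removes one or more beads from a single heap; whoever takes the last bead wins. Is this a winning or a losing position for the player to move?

Compute the nim-sum pairwise:
8 ^ 5 = 13
13 ^ 8 = 5
The nim-sum is 5 ≠ 0, so this is an N-position: the player to move can win.

Winning position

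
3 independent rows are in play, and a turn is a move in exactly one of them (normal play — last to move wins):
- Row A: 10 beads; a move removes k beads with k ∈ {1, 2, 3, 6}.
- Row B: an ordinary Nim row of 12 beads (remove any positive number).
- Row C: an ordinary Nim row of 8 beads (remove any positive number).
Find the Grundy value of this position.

6

Grundy values for row A (subtraction set {1, 2, 3, 6}):
g(0) = mex{} = 0
g(1) = mex{0} = 1
g(2) = mex{0,1} = 2
g(3) = mex{0,1,2} = 3
g(4) = mex{1,2,3} = 0
g(5) = mex{0,2,3} = 1
g(6) = mex{0,1,3} = 2
g(7) = mex{0,1,2} = 3
g(8) = mex{1,2,3} = 0
g(9) = mex{0,2,3} = 1
g(10) = mex{0,1,3} = 2
So g(10) = 2.
Row B is a plain Nim row of size 12, so its Grundy value is 12.
Row C is a plain Nim row of size 8, so its Grundy value is 8.
The value of a disjunctive sum is the nim-sum of the parts.
Combined value = 2 ⊕ 12 ⊕ 8 = 6.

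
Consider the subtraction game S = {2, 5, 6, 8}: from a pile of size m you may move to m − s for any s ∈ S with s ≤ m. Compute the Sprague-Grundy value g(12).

Build the Grundy sequence with g(k) = mex{g(k−s) : s ∈ {2, 5, 6, 8}, s ≤ k}:
k:     0  1  2  3  4  5  6  7  8  9 10 11 12
g(k):  0  0  1  1  0  2  1  3  2  2  3  0  2
So g(12) = 2.

2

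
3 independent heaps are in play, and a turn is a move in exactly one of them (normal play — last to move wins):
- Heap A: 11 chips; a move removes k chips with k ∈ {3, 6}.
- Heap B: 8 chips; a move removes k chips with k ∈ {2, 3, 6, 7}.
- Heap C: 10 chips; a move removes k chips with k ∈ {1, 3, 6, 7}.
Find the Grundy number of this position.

0

For heap A, compute g(0), g(1), … with moves {3, 6}:
k:     0  1  2  3  4  5  6  7  8  9 10 11
g(k):  0  0  0  1  1  1  2  2  2  0  0  0
So g(11) = 0.
Build the Grundy sequence for heap B with g(k) = mex{g(k−s) : s ∈ {2, 3, 6, 7}, s ≤ k}:
g(0) = mex{} = 0
g(1) = mex{} = 0
g(2) = mex{0} = 1
g(3) = mex{0} = 1
g(4) = mex{0,1} = 2
g(5) = mex{1} = 0
g(6) = mex{0,1,2} = 3
g(7) = mex{0,2} = 1
g(8) = mex{0,1,3} = 2
So g(8) = 2.
Grundy values for heap C (subtraction set {1, 3, 6, 7}):
g(0) = mex{} = 0
g(1) = mex{0} = 1
g(2) = mex{1} = 0
g(3) = mex{0} = 1
g(4) = mex{1} = 0
g(5) = mex{0} = 1
g(6) = mex{0,1} = 2
g(7) = mex{0,1,2} = 3
g(8) = mex{0,1,3} = 2
g(9) = mex{0,1,2} = 3
g(10) = mex{0,1,3} = 2
So g(10) = 2.
The value of a disjunctive sum is the nim-sum of the parts.
Combined value = 0 XOR 2 XOR 2 = 0.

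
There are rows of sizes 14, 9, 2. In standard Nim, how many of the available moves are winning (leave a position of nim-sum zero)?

1

Compute the nim-sum pairwise:
14 XOR 9 = 7
7 XOR 2 = 5
The overall nim-sum is X = 5. A row of size p has a winning move iff p XOR X < p (reduce it to p XOR X).
  14: 14 XOR 5 = 11 < 14 — winning move (to 11).
  9: 9 XOR 5 = 12 ≥ 9 — no move.
  2: 2 XOR 5 = 7 ≥ 2 — no move.
That gives 1 winning move.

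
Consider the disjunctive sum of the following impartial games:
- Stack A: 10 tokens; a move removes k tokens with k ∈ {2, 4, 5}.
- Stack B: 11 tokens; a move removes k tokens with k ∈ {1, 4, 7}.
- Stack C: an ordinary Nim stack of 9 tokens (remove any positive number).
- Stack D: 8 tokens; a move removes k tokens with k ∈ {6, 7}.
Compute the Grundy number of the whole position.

For stack A, compute g(0), g(1), … with moves {2, 4, 5}:
k:     0  1  2  3  4  5  6  7  8  9 10
g(k):  0  0  1  1  2  2  3  0  0  1  1
So g(10) = 1.
Grundy values for stack B (subtraction set {1, 4, 7}):
k:     0  1  2  3  4  5  6  7  8  9 10 11
g(k):  0  1  0  1  2  0  1  2  0  1  0  1
So g(11) = 1.
Stack C is a plain Nim stack of size 9, so its Grundy value is 9.
Build the Grundy sequence for stack D with g(k) = mex{g(k−s) : s ∈ {6, 7}, s ≤ k}:
g(0) = mex{} = 0
g(1) = mex{} = 0
g(2) = mex{} = 0
g(3) = mex{} = 0
g(4) = mex{} = 0
g(5) = mex{} = 0
g(6) = mex{0} = 1
g(7) = mex{0} = 1
g(8) = mex{0} = 1
So g(8) = 1.
The value of a disjunctive sum is the nim-sum of the parts.
Combined value = 1 ⊕ 1 ⊕ 9 ⊕ 1 = 8.

8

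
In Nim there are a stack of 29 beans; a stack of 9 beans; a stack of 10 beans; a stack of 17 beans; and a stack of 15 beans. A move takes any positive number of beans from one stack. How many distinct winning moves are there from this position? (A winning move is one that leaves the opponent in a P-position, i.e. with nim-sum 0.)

Bitwise XOR of the heap sizes:
  11101  (29)
  01001  (9)
  01010  (10)
  10001  (17)
  01111  (15)
  -----
  00000  (0)
The nim-sum is already 0, so every move leaves a nonzero nim-sum — there are no winning moves.

0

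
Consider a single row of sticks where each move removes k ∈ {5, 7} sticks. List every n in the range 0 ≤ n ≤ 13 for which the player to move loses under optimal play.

0, 1, 2, 3, 4, 12, 13

Build the Grundy sequence with g(k) = mex{g(k−s) : s ∈ {5, 7}, s ≤ k}:
k:     0  1  2  3  4  5  6  7  8  9 10 11 12 13
g(k):  0  0  0  0  0  1  1  1  1  1  2  2  0  0
The P-positions (g = 0) in 0..13 are 0, 1, 2, 3, 4, 12, 13.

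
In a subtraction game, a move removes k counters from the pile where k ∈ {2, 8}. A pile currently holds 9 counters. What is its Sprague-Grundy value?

2

Build the Grundy sequence with g(k) = mex{g(k−s) : s ∈ {2, 8}, s ≤ k}:
k:     0  1  2  3  4  5  6  7  8  9
g(k):  0  0  1  1  0  0  1  1  2  2
So g(9) = 2.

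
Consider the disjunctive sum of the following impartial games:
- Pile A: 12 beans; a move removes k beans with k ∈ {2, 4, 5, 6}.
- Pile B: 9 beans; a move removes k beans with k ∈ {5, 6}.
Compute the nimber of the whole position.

3

Grundy values for pile A (subtraction set {2, 4, 5, 6}):
g(0) = mex{} = 0
g(1) = mex{} = 0
g(2) = mex{0} = 1
g(3) = mex{0} = 1
g(4) = mex{0,1} = 2
g(5) = mex{0,1} = 2
g(6) = mex{0,1,2} = 3
g(7) = mex{0,1,2} = 3
g(8) = mex{1,2,3} = 0
g(9) = mex{1,2,3} = 0
g(10) = mex{0,2,3} = 1
g(11) = mex{0,2,3} = 1
g(12) = mex{0,1,3} = 2
So g(12) = 2.
Build the Grundy sequence for pile B with g(k) = mex{g(k−s) : s ∈ {5, 6}, s ≤ k}:
g(0) = mex{} = 0
g(1) = mex{} = 0
g(2) = mex{} = 0
g(3) = mex{} = 0
g(4) = mex{} = 0
g(5) = mex{0} = 1
g(6) = mex{0} = 1
g(7) = mex{0} = 1
g(8) = mex{0} = 1
g(9) = mex{0} = 1
So g(9) = 1.
By the Sprague-Grundy theorem, the Grundy value of a sum of independent games is the XOR of the component values.
Combined value = 2 ⊕ 1 = 3.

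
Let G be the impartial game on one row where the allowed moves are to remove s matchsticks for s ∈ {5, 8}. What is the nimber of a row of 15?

0

Compute g(0), g(1), … for moves {5, 8}:
k:     0  1  2  3  4  5  6  7  8  9 10 11 12 13 14 15
g(k):  0  0  0  0  0  1  1  1  1  1  2  2  2  0  0  0
So g(15) = 0.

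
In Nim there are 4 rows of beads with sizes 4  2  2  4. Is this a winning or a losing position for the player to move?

Losing position

Bitwise XOR of the heap sizes:
  100  (4)
  010  (2)
  010  (2)
  100  (4)
  ---
  000  (0)
The nim-sum is 0, so this is a P-position: the player to move is in a losing position under optimal play.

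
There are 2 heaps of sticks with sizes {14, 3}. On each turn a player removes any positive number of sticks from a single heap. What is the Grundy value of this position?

Compute the nim-sum pairwise:
14 ^ 3 = 13

13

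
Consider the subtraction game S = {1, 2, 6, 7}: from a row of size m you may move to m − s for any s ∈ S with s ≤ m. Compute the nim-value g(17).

1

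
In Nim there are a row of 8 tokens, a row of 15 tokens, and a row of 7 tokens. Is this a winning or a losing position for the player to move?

Losing position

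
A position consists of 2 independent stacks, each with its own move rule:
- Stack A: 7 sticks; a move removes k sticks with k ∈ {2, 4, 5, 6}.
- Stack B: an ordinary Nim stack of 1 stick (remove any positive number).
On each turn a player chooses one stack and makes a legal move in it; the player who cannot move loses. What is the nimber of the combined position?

Grundy values for stack A (subtraction set {2, 4, 5, 6}):
g(0) = mex{} = 0
g(1) = mex{} = 0
g(2) = mex{0} = 1
g(3) = mex{0} = 1
g(4) = mex{0,1} = 2
g(5) = mex{0,1} = 2
g(6) = mex{0,1,2} = 3
g(7) = mex{0,1,2} = 3
So g(7) = 3.
Stack B is a plain Nim stack of size 1, so its Grundy value is 1.
The value of a disjunctive sum is the nim-sum of the parts.
Combined value = 3 XOR 1 = 2.

2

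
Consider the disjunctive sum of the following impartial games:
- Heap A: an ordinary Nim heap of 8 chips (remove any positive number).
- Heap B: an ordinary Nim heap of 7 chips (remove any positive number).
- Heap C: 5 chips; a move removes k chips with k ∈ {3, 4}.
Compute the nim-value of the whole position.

Heap A is a plain Nim heap of size 8, so its Grundy value is 8.
Heap B is a plain Nim heap of size 7, so its Grundy value is 7.
Build the Grundy sequence for heap C with g(k) = mex{g(k−s) : s ∈ {3, 4}, s ≤ k}:
k:     0  1  2  3  4  5
g(k):  0  0  0  1  1  1
So g(5) = 1.
The value of a disjunctive sum is the nim-sum of the parts.
Combined value = 8 ⊕ 7 ⊕ 1 = 14.

14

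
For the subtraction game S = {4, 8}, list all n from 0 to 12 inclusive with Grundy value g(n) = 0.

0, 1, 2, 3, 12

Grundy values for subtraction set {4, 8}:
k:     0  1  2  3  4  5  6  7  8  9 10 11 12
g(k):  0  0  0  0  1  1  1  1  2  2  2  2  0
The P-positions (g = 0) in 0..12 are 0, 1, 2, 3, 12.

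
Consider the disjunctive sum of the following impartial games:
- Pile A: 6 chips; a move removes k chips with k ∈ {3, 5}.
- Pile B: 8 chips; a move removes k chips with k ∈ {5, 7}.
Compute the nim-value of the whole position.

3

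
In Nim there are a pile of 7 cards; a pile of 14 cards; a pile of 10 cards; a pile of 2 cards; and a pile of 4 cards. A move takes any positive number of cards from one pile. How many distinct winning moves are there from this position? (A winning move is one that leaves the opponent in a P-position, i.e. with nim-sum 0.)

3

Compute the nim-sum pairwise:
7 ^ 14 = 9
9 ^ 10 = 3
3 ^ 2 = 1
1 ^ 4 = 5
The overall nim-sum is X = 5. A pile of size p has a winning move iff p XOR X < p (reduce it to p XOR X).
  7: 7 XOR 5 = 2 < 7 — winning move (to 2).
  14: 14 XOR 5 = 11 < 14 — winning move (to 11).
  10: 10 XOR 5 = 15 ≥ 10 — no move.
  2: 2 XOR 5 = 7 ≥ 2 — no move.
  4: 4 XOR 5 = 1 < 4 — winning move (to 1).
That gives 3 winning moves.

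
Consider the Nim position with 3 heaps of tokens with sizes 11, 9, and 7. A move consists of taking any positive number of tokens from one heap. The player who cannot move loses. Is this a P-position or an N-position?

Nim-sum: 11 ⊕ 9 ⊕ 7 = 5.
The nim-sum is 5 ≠ 0, so this is an N-position: the player to move can win.

N-position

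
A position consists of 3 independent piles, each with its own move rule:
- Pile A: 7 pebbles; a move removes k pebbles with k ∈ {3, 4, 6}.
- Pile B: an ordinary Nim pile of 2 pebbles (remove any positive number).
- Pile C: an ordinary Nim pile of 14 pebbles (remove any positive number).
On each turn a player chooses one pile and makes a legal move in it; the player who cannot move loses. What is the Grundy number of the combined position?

14

Grundy values for pile A (subtraction set {3, 4, 6}):
k:     0  1  2  3  4  5  6  7
g(k):  0  0  0  1  1  1  2  2
So g(7) = 2.
Pile B is a plain Nim pile of size 2, so its Grundy value is 2.
Pile C is a plain Nim pile of size 14, so its Grundy value is 14.
By the Sprague-Grundy theorem, the Grundy value of a sum of independent games is the XOR of the component values.
Combined value = 2 ⊕ 2 ⊕ 14 = 14.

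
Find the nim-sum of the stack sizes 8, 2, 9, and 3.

Compute the nim-sum pairwise:
8 ^ 2 = 10
10 ^ 9 = 3
3 ^ 3 = 0

0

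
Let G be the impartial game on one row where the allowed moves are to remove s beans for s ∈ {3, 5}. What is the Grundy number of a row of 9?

0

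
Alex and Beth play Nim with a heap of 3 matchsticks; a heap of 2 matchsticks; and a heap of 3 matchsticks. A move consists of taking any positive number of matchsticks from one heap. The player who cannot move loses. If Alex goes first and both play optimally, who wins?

Alex wins

Compute the nim-sum pairwise:
3 ^ 2 = 1
1 ^ 3 = 2
The nim-sum is 2 ≠ 0, so this is an N-position: the player to move can win; Alex has a winning move.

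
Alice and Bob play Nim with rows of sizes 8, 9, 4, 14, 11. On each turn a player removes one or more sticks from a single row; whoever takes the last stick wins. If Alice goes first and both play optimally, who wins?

Compute the nim-sum pairwise:
8 ⊕ 9 = 1
1 ⊕ 4 = 5
5 ⊕ 14 = 11
11 ⊕ 11 = 0
The nim-sum is 0, so this is a P-position: the player to move is in a losing position under optimal play; Alice is about to move from it and so loses — Bob wins.

Bob wins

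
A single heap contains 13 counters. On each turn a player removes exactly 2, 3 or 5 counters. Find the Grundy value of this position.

3

Build the Grundy sequence with g(k) = mex{g(k−s) : s ∈ {2, 3, 5}, s ≤ k}:
k:     0  1  2  3  4  5  6  7  8  9 10 11 12 13
g(k):  0  0  1  1  2  2  3  0  0  1  1  2  2  3
So g(13) = 3.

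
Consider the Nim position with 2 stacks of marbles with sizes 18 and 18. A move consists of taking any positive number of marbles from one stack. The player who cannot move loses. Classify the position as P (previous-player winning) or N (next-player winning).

P-position

Bitwise XOR of the heap sizes:
  10010  (18)
  10010  (18)
  -----
  00000  (0)
The nim-sum is 0, so this is a P-position: the player to move is in a losing position under optimal play.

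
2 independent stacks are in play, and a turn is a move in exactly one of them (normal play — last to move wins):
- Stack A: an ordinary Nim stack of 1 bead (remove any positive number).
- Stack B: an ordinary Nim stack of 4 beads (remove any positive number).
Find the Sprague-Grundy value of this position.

5

Stack A is a plain Nim stack of size 1, so its Grundy value is 1.
Stack B is a plain Nim stack of size 4, so its Grundy value is 4.
By the Sprague-Grundy theorem, the Grundy value of a sum of independent games is the XOR of the component values.
Combined value = 1 ⊕ 4 = 5.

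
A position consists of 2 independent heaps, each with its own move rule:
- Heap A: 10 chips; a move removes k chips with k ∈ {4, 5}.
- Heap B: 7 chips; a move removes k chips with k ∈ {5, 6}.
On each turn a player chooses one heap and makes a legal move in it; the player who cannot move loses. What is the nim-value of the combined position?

Build the Grundy sequence for heap A with g(k) = mex{g(k−s) : s ∈ {4, 5}, s ≤ k}:
k:     0  1  2  3  4  5  6  7  8  9 10
g(k):  0  0  0  0  1  1  1  1  2  0  0
So g(10) = 0.
Grundy values for heap B (subtraction set {5, 6}):
k:     0  1  2  3  4  5  6  7
g(k):  0  0  0  0  0  1  1  1
So g(7) = 1.
The value of a disjunctive sum is the nim-sum of the parts.
Combined value = 0 XOR 1 = 1.

1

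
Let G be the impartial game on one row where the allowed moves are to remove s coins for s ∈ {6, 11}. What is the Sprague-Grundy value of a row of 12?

2

Build the Grundy sequence with g(k) = mex{g(k−s) : s ∈ {6, 11}, s ≤ k}:
g(0) = mex{} = 0
g(1) = mex{} = 0
g(2) = mex{} = 0
g(3) = mex{} = 0
g(4) = mex{} = 0
g(5) = mex{} = 0
g(6) = mex{0} = 1
g(7) = mex{0} = 1
g(8) = mex{0} = 1
g(9) = mex{0} = 1
g(10) = mex{0} = 1
g(11) = mex{0} = 1
g(12) = mex{0,1} = 2
So g(12) = 2.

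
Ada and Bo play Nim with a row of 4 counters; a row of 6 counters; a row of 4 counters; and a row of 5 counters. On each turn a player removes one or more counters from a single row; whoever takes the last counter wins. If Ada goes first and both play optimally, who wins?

Ada wins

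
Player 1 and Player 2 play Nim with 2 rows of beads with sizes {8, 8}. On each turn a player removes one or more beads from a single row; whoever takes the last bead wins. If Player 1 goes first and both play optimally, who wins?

Bitwise XOR of the heap sizes:
  1000  (8)
  1000  (8)
  ----
  0000  (0)
The nim-sum is 0, so this is a P-position: the player to move is in a losing position under optimal play; Player 1 is about to move from it and so loses — Player 2 wins.

Player 2 wins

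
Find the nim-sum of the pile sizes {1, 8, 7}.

Nim-sum: 1 ^ 8 ^ 7 = 14.

14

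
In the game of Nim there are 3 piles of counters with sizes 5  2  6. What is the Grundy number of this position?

1

In binary:
  101  (5)
  010  (2)
  110  (6)
  ---
  001  (1)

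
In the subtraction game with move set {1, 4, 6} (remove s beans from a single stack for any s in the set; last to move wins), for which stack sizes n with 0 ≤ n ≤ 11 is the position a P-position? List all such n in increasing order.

0, 2, 5, 7, 10

Compute g(0), g(1), … for moves {1, 4, 6}:
k:     0  1  2  3  4  5  6  7  8  9 10 11
g(k):  0  1  0  1  2  0  1  0  1  2  0  1
The P-positions (g = 0) in 0..11 are 0, 2, 5, 7, 10.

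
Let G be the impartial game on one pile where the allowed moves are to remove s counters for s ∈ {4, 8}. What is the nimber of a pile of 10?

Grundy values for subtraction set {4, 8}:
g(0) = mex{} = 0
g(1) = mex{} = 0
g(2) = mex{} = 0
g(3) = mex{} = 0
g(4) = mex{0} = 1
g(5) = mex{0} = 1
g(6) = mex{0} = 1
g(7) = mex{0} = 1
g(8) = mex{0,1} = 2
g(9) = mex{0,1} = 2
g(10) = mex{0,1} = 2
So g(10) = 2.

2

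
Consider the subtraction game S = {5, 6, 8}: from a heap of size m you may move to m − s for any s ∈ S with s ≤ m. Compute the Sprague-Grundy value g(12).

Compute g(0), g(1), … for moves {5, 6, 8}:
k:     0  1  2  3  4  5  6  7  8  9 10 11 12
g(k):  0  0  0  0  0  1  1  1  1  1  2  2  2
So g(12) = 2.

2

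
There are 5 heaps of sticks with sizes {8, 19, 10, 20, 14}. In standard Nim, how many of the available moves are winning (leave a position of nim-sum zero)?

3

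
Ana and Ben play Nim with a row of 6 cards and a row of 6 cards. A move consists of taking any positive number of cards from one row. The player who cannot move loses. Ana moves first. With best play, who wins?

Ben wins

Compute the nim-sum pairwise:
6 ^ 6 = 0
The nim-sum is 0, so this is a P-position: the player to move is in a losing position under optimal play; Ana is about to move from it and so loses — Ben wins.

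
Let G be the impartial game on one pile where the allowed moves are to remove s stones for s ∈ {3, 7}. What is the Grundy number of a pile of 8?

2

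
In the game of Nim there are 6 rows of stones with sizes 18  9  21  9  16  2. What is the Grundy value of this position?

21

Nim-sum: 18 ⊕ 9 ⊕ 21 ⊕ 9 ⊕ 16 ⊕ 2 = 21.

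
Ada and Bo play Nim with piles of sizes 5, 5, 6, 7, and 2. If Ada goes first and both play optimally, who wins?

Ada wins

In binary:
  101  (5)
  101  (5)
  110  (6)
  111  (7)
  010  (2)
  ---
  011  (3)
The nim-sum is 3 ≠ 0, so this is an N-position: the player to move can win; Ada has a winning move.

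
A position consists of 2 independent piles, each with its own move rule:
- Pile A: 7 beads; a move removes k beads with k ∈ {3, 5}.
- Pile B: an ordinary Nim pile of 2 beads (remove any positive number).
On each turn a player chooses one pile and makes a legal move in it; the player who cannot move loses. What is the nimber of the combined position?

0

Grundy values for pile A (subtraction set {3, 5}):
k:     0  1  2  3  4  5  6  7
g(k):  0  0  0  1  1  1  2  2
So g(7) = 2.
Pile B is a plain Nim pile of size 2, so its Grundy value is 2.
The value of a disjunctive sum is the nim-sum of the parts.
Combined value = 2 XOR 2 = 0.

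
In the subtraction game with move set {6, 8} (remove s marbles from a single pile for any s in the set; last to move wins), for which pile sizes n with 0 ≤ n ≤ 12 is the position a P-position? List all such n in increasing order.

Grundy values for subtraction set {6, 8}:
k:     0  1  2  3  4  5  6  7  8  9 10 11 12
g(k):  0  0  0  0  0  0  1  1  1  1  1  1  2
The P-positions (g = 0) in 0..12 are 0, 1, 2, 3, 4, 5.

0, 1, 2, 3, 4, 5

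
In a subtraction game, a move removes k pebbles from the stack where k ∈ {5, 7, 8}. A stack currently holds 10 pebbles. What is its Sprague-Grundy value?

2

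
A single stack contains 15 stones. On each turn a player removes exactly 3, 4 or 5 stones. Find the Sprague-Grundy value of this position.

Grundy values for subtraction set {3, 4, 5}:
k:     0  1  2  3  4  5  6  7  8  9 10 11 12 13 14 15
g(k):  0  0  0  1  1  1  2  2  0  0  0  1  1  1  2  2
So g(15) = 2.

2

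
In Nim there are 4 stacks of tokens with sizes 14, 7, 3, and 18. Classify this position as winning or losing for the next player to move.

In binary:
  01110  (14)
  00111  (7)
  00011  (3)
  10010  (18)
  -----
  11000  (24)
The nim-sum is 24 ≠ 0, so this is an N-position: the player to move can win.

Winning position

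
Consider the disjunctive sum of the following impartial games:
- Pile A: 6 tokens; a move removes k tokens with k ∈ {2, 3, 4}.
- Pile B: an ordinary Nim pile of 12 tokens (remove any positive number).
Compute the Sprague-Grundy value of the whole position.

12

Grundy values for pile A (subtraction set {2, 3, 4}):
g(0) = mex{} = 0
g(1) = mex{} = 0
g(2) = mex{0} = 1
g(3) = mex{0} = 1
g(4) = mex{0,1} = 2
g(5) = mex{0,1} = 2
g(6) = mex{1,2} = 0
So g(6) = 0.
Pile B is a plain Nim pile of size 12, so its Grundy value is 12.
By the Sprague-Grundy theorem, the Grundy value of a sum of independent games is the XOR of the component values.
Combined value = 0 ⊕ 12 = 12.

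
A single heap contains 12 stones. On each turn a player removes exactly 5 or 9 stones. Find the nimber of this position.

2

Compute g(0), g(1), … for moves {5, 9}:
k:     0  1  2  3  4  5  6  7  8  9 10 11 12
g(k):  0  0  0  0  0  1  1  1  1  1  2  2  2
So g(12) = 2.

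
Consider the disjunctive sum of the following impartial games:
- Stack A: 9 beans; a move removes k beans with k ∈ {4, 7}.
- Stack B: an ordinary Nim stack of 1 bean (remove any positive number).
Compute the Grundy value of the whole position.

Grundy values for stack A (subtraction set {4, 7}):
g(0) = mex{} = 0
g(1) = mex{} = 0
g(2) = mex{} = 0
g(3) = mex{} = 0
g(4) = mex{0} = 1
g(5) = mex{0} = 1
g(6) = mex{0} = 1
g(7) = mex{0} = 1
g(8) = mex{0,1} = 2
g(9) = mex{0,1} = 2
So g(9) = 2.
Stack B is a plain Nim stack of size 1, so its Grundy value is 1.
By the Sprague-Grundy theorem, the Grundy value of a sum of independent games is the XOR of the component values.
Combined value = 2 ⊕ 1 = 3.

3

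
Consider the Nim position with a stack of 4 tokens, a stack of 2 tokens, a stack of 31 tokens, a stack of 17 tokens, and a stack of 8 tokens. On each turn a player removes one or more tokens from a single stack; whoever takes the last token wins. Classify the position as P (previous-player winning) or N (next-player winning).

P-position

In binary:
  00100  (4)
  00010  (2)
  11111  (31)
  10001  (17)
  01000  (8)
  -----
  00000  (0)
The nim-sum is 0, so this is a P-position: the player to move is in a losing position under optimal play.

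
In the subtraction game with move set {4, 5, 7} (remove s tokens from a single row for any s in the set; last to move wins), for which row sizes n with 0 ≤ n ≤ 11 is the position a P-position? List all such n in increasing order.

0, 1, 2, 3, 11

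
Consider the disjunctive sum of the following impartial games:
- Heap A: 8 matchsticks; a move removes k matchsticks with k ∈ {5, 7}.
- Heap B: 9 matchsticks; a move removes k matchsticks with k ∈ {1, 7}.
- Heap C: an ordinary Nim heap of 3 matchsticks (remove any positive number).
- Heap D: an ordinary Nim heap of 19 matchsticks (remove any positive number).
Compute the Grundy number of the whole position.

Grundy values for heap A (subtraction set {5, 7}):
k:     0  1  2  3  4  5  6  7  8
g(k):  0  0  0  0  0  1  1  1  1
So g(8) = 1.
For heap B, compute g(0), g(1), … with moves {1, 7}:
k:     0  1  2  3  4  5  6  7  8  9
g(k):  0  1  0  1  0  1  0  1  0  1
So g(9) = 1.
Heap C is a plain Nim heap of size 3, so its Grundy value is 3.
Heap D is a plain Nim heap of size 19, so its Grundy value is 19.
By the Sprague-Grundy theorem, the Grundy value of a sum of independent games is the XOR of the component values.
Combined value = 1 XOR 1 XOR 3 XOR 19 = 16.

16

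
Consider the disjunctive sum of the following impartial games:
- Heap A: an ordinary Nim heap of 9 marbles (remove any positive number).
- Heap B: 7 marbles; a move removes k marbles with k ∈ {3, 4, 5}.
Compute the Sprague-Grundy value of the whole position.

Heap A is a plain Nim heap of size 9, so its Grundy value is 9.
Grundy values for heap B (subtraction set {3, 4, 5}):
k:     0  1  2  3  4  5  6  7
g(k):  0  0  0  1  1  1  2  2
So g(7) = 2.
By the Sprague-Grundy theorem, the Grundy value of a sum of independent games is the XOR of the component values.
Combined value = 9 XOR 2 = 11.

11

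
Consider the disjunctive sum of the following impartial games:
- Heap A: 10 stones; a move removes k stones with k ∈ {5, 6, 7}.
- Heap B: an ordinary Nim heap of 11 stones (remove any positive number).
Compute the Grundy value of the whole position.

9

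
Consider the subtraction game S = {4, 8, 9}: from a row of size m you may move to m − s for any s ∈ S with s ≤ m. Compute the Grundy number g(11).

2

Grundy values for subtraction set {4, 8, 9}:
k:     0  1  2  3  4  5  6  7  8  9 10 11
g(k):  0  0  0  0  1  1  1  1  2  2  2  2
So g(11) = 2.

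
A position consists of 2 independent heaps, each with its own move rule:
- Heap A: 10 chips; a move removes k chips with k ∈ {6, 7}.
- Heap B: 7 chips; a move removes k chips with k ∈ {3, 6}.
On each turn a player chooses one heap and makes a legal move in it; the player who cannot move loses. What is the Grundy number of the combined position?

3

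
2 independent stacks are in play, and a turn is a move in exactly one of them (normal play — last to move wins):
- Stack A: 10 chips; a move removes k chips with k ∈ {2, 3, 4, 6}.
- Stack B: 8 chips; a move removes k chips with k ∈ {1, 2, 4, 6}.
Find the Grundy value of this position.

1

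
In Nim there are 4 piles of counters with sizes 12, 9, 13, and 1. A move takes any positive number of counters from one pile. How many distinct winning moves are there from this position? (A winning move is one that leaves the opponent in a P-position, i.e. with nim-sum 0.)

3

Write each in binary and XOR column by column:
  1100  (12)
  1001  (9)
  1101  (13)
  0001  (1)
  ----
  1001  (9)
The overall nim-sum is X = 9. A pile of size p has a winning move iff p XOR X < p (reduce it to p XOR X).
  12: 12 XOR 9 = 5 < 12 — winning move (to 5).
  9: 9 XOR 9 = 0 < 9 — winning move (to 0).
  13: 13 XOR 9 = 4 < 13 — winning move (to 4).
  1: 1 XOR 9 = 8 ≥ 1 — no move.
That gives 3 winning moves.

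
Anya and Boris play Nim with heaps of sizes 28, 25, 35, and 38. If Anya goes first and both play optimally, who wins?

Boris wins

In binary:
  011100  (28)
  011001  (25)
  100011  (35)
  100110  (38)
  ------
  000000  (0)
The nim-sum is 0, so this is a P-position: the player to move is in a losing position under optimal play; Anya is about to move from it and so loses — Boris wins.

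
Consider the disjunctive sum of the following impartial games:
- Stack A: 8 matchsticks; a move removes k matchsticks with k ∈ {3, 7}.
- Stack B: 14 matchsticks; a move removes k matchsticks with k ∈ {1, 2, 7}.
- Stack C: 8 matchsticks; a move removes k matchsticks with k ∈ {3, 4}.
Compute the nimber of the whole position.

0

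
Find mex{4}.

0

0 is not in the set, so the mex is 0.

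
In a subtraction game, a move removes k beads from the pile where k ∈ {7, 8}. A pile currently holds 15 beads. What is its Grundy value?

0

Build the Grundy sequence with g(k) = mex{g(k−s) : s ∈ {7, 8}, s ≤ k}:
k:     0  1  2  3  4  5  6  7  8  9 10 11 12 13 14 15
g(k):  0  0  0  0  0  0  0  1  1  1  1  1  1  1  2  0
So g(15) = 0.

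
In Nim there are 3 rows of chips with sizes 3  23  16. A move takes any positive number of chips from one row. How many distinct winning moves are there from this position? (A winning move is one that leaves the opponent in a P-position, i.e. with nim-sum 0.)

Nim-sum: 3 ^ 23 ^ 16 = 4.
The overall nim-sum is X = 4. A row of size p has a winning move iff p XOR X < p (reduce it to p XOR X).
  3: 3 XOR 4 = 7 ≥ 3 — no move.
  23: 23 XOR 4 = 19 < 23 — winning move (to 19).
  16: 16 XOR 4 = 20 ≥ 16 — no move.
That gives 1 winning move.

1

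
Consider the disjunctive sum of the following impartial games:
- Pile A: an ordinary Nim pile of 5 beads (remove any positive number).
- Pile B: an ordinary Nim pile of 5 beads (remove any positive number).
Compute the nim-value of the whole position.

0

Pile A is a plain Nim pile of size 5, so its Grundy value is 5.
Pile B is a plain Nim pile of size 5, so its Grundy value is 5.
By the Sprague-Grundy theorem, the Grundy value of a sum of independent games is the XOR of the component values.
Combined value = 5 XOR 5 = 0.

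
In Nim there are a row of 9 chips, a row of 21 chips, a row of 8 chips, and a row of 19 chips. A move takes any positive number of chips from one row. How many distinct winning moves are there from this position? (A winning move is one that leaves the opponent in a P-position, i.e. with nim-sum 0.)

1

Compute the nim-sum pairwise:
9 XOR 21 = 28
28 XOR 8 = 20
20 XOR 19 = 7
The overall nim-sum is X = 7. A row of size p has a winning move iff p XOR X < p (reduce it to p XOR X).
  9: 9 XOR 7 = 14 ≥ 9 — no move.
  21: 21 XOR 7 = 18 < 21 — winning move (to 18).
  8: 8 XOR 7 = 15 ≥ 8 — no move.
  19: 19 XOR 7 = 20 ≥ 19 — no move.
That gives 1 winning move.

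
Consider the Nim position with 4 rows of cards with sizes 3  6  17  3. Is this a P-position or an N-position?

N-position

In binary:
  00011  (3)
  00110  (6)
  10001  (17)
  00011  (3)
  -----
  10111  (23)
The nim-sum is 23 ≠ 0, so this is an N-position: the player to move can win.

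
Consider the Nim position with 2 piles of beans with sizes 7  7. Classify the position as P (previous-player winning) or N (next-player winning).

Compute the nim-sum pairwise:
7 ^ 7 = 0
The nim-sum is 0, so this is a P-position: the player to move is in a losing position under optimal play.

P-position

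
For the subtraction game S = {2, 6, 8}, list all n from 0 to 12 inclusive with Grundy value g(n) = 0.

0, 1, 4, 5

Grundy values for subtraction set {2, 6, 8}:
g(0) = mex{} = 0
g(1) = mex{} = 0
g(2) = mex{0} = 1
g(3) = mex{0} = 1
g(4) = mex{1} = 0
g(5) = mex{1} = 0
g(6) = mex{0} = 1
g(7) = mex{0} = 1
g(8) = mex{0,1} = 2
g(9) = mex{0,1} = 2
g(10) = mex{0,1,2} = 3
g(11) = mex{0,1,2} = 3
g(12) = mex{0,1,3} = 2
The P-positions (g = 0) in 0..12 are 0, 1, 4, 5.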